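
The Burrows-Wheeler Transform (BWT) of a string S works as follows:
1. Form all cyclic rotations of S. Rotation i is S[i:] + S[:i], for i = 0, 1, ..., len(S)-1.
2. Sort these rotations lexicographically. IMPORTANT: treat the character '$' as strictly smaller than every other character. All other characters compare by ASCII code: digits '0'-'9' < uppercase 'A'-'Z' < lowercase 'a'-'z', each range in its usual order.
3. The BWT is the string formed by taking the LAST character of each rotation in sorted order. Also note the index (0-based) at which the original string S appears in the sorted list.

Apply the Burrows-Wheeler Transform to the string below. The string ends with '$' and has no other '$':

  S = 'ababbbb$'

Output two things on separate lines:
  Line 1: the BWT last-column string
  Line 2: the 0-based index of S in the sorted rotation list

Answer: b$bbabba
1

Derivation:
All 8 rotations (rotation i = S[i:]+S[:i]):
  rot[0] = ababbbb$
  rot[1] = babbbb$a
  rot[2] = abbbb$ab
  rot[3] = bbbb$aba
  rot[4] = bbb$abab
  rot[5] = bb$ababb
  rot[6] = b$ababbb
  rot[7] = $ababbbb
Sorted (with $ < everything):
  sorted[0] = $ababbbb  (last char: 'b')
  sorted[1] = ababbbb$  (last char: '$')
  sorted[2] = abbbb$ab  (last char: 'b')
  sorted[3] = b$ababbb  (last char: 'b')
  sorted[4] = babbbb$a  (last char: 'a')
  sorted[5] = bb$ababb  (last char: 'b')
  sorted[6] = bbb$abab  (last char: 'b')
  sorted[7] = bbbb$aba  (last char: 'a')
Last column: b$bbabba
Original string S is at sorted index 1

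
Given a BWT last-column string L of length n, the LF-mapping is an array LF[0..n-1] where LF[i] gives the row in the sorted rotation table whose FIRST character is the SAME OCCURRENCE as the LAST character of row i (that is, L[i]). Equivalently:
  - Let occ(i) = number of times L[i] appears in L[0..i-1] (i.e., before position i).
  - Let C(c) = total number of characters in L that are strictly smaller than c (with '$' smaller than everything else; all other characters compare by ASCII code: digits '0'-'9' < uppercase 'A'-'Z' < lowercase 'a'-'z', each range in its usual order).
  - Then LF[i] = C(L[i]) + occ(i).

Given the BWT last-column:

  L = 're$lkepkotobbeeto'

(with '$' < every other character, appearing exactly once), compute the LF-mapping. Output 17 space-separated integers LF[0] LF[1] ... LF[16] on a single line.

Answer: 14 3 0 9 7 4 13 8 10 15 11 1 2 5 6 16 12

Derivation:
Char counts: '$':1, 'b':2, 'e':4, 'k':2, 'l':1, 'o':3, 'p':1, 'r':1, 't':2
C (first-col start): C('$')=0, C('b')=1, C('e')=3, C('k')=7, C('l')=9, C('o')=10, C('p')=13, C('r')=14, C('t')=15
L[0]='r': occ=0, LF[0]=C('r')+0=14+0=14
L[1]='e': occ=0, LF[1]=C('e')+0=3+0=3
L[2]='$': occ=0, LF[2]=C('$')+0=0+0=0
L[3]='l': occ=0, LF[3]=C('l')+0=9+0=9
L[4]='k': occ=0, LF[4]=C('k')+0=7+0=7
L[5]='e': occ=1, LF[5]=C('e')+1=3+1=4
L[6]='p': occ=0, LF[6]=C('p')+0=13+0=13
L[7]='k': occ=1, LF[7]=C('k')+1=7+1=8
L[8]='o': occ=0, LF[8]=C('o')+0=10+0=10
L[9]='t': occ=0, LF[9]=C('t')+0=15+0=15
L[10]='o': occ=1, LF[10]=C('o')+1=10+1=11
L[11]='b': occ=0, LF[11]=C('b')+0=1+0=1
L[12]='b': occ=1, LF[12]=C('b')+1=1+1=2
L[13]='e': occ=2, LF[13]=C('e')+2=3+2=5
L[14]='e': occ=3, LF[14]=C('e')+3=3+3=6
L[15]='t': occ=1, LF[15]=C('t')+1=15+1=16
L[16]='o': occ=2, LF[16]=C('o')+2=10+2=12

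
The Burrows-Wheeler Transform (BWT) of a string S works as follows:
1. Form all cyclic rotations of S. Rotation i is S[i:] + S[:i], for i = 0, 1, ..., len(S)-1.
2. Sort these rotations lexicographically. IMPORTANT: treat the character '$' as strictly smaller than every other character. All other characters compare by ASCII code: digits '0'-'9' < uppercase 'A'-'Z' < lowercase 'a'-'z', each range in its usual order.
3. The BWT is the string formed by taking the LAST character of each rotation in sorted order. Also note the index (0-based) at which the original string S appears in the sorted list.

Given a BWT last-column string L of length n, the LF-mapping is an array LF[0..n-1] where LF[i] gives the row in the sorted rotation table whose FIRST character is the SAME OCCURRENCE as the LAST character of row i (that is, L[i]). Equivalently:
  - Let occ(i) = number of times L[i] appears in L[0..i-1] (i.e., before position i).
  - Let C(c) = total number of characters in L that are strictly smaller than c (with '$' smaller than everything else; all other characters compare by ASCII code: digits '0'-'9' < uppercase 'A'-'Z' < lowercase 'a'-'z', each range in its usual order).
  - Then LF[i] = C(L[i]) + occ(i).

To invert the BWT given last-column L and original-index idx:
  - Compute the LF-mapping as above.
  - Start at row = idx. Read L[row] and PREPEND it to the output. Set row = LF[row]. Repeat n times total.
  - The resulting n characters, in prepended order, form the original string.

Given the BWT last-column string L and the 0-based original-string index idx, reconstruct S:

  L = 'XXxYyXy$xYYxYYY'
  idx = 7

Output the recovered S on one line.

LF mapping: 1 2 10 4 13 3 14 0 11 5 6 12 7 8 9
Walk LF starting at row 7, prepending L[row]:
  step 1: row=7, L[7]='$', prepend. Next row=LF[7]=0
  step 2: row=0, L[0]='X', prepend. Next row=LF[0]=1
  step 3: row=1, L[1]='X', prepend. Next row=LF[1]=2
  step 4: row=2, L[2]='x', prepend. Next row=LF[2]=10
  step 5: row=10, L[10]='Y', prepend. Next row=LF[10]=6
  step 6: row=6, L[6]='y', prepend. Next row=LF[6]=14
  step 7: row=14, L[14]='Y', prepend. Next row=LF[14]=9
  step 8: row=9, L[9]='Y', prepend. Next row=LF[9]=5
  step 9: row=5, L[5]='X', prepend. Next row=LF[5]=3
  step 10: row=3, L[3]='Y', prepend. Next row=LF[3]=4
  step 11: row=4, L[4]='y', prepend. Next row=LF[4]=13
  step 12: row=13, L[13]='Y', prepend. Next row=LF[13]=8
  step 13: row=8, L[8]='x', prepend. Next row=LF[8]=11
  step 14: row=11, L[11]='x', prepend. Next row=LF[11]=12
  step 15: row=12, L[12]='Y', prepend. Next row=LF[12]=7
Reversed output: YxxYyYXYYyYxXX$

Answer: YxxYyYXYYyYxXX$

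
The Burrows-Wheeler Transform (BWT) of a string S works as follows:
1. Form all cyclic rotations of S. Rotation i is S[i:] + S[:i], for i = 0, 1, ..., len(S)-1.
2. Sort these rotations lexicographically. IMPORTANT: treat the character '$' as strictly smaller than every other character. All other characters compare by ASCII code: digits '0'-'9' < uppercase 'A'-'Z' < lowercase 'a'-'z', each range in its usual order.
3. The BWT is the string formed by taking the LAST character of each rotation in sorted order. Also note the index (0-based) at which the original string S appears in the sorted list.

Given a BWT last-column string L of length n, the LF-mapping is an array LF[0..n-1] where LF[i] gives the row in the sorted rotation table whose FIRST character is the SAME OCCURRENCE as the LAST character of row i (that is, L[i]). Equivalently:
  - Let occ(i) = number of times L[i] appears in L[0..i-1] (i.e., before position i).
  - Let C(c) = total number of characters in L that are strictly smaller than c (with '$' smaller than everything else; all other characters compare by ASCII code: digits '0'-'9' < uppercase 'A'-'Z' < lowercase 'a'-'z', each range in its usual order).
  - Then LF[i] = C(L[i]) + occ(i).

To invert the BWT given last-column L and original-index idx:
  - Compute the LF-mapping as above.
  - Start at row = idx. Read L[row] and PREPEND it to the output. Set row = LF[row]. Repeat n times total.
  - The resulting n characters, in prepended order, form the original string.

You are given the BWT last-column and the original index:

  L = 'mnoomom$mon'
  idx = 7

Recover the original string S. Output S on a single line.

Answer: ommomnoonm$

Derivation:
LF mapping: 1 5 7 8 2 9 3 0 4 10 6
Walk LF starting at row 7, prepending L[row]:
  step 1: row=7, L[7]='$', prepend. Next row=LF[7]=0
  step 2: row=0, L[0]='m', prepend. Next row=LF[0]=1
  step 3: row=1, L[1]='n', prepend. Next row=LF[1]=5
  step 4: row=5, L[5]='o', prepend. Next row=LF[5]=9
  step 5: row=9, L[9]='o', prepend. Next row=LF[9]=10
  step 6: row=10, L[10]='n', prepend. Next row=LF[10]=6
  step 7: row=6, L[6]='m', prepend. Next row=LF[6]=3
  step 8: row=3, L[3]='o', prepend. Next row=LF[3]=8
  step 9: row=8, L[8]='m', prepend. Next row=LF[8]=4
  step 10: row=4, L[4]='m', prepend. Next row=LF[4]=2
  step 11: row=2, L[2]='o', prepend. Next row=LF[2]=7
Reversed output: ommomnoonm$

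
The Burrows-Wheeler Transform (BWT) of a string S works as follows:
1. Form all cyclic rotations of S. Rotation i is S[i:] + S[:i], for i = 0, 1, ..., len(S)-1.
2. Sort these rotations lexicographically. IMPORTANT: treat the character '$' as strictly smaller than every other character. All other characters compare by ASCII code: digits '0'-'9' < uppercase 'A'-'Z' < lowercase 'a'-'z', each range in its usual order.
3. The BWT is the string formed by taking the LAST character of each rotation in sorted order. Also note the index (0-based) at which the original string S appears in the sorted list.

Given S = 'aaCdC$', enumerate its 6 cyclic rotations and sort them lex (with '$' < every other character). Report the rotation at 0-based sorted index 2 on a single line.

All 6 rotations (rotation i = S[i:]+S[:i]):
  rot[0] = aaCdC$
  rot[1] = aCdC$a
  rot[2] = CdC$aa
  rot[3] = dC$aaC
  rot[4] = C$aaCd
  rot[5] = $aaCdC
Sorted (with $ < everything):
  sorted[0] = $aaCdC
  sorted[1] = C$aaCd
  sorted[2] = CdC$aa
  sorted[3] = aCdC$a
  sorted[4] = aaCdC$
  sorted[5] = dC$aaC
sorted[2] = CdC$aa

Answer: CdC$aa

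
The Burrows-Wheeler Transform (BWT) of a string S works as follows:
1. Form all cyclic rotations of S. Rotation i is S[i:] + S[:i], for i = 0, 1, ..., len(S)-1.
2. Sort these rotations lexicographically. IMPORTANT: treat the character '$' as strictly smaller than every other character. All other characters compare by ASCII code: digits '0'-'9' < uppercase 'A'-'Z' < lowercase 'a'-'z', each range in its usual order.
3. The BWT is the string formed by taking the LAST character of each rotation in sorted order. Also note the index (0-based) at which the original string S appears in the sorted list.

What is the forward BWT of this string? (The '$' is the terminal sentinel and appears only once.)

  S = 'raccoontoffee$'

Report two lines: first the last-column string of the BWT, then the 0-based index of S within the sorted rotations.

All 14 rotations (rotation i = S[i:]+S[:i]):
  rot[0] = raccoontoffee$
  rot[1] = accoontoffee$r
  rot[2] = ccoontoffee$ra
  rot[3] = coontoffee$rac
  rot[4] = oontoffee$racc
  rot[5] = ontoffee$racco
  rot[6] = ntoffee$raccoo
  rot[7] = toffee$raccoon
  rot[8] = offee$raccoont
  rot[9] = ffee$raccoonto
  rot[10] = fee$raccoontof
  rot[11] = ee$raccoontoff
  rot[12] = e$raccoontoffe
  rot[13] = $raccoontoffee
Sorted (with $ < everything):
  sorted[0] = $raccoontoffee  (last char: 'e')
  sorted[1] = accoontoffee$r  (last char: 'r')
  sorted[2] = ccoontoffee$ra  (last char: 'a')
  sorted[3] = coontoffee$rac  (last char: 'c')
  sorted[4] = e$raccoontoffe  (last char: 'e')
  sorted[5] = ee$raccoontoff  (last char: 'f')
  sorted[6] = fee$raccoontof  (last char: 'f')
  sorted[7] = ffee$raccoonto  (last char: 'o')
  sorted[8] = ntoffee$raccoo  (last char: 'o')
  sorted[9] = offee$raccoont  (last char: 't')
  sorted[10] = ontoffee$racco  (last char: 'o')
  sorted[11] = oontoffee$racc  (last char: 'c')
  sorted[12] = raccoontoffee$  (last char: '$')
  sorted[13] = toffee$raccoon  (last char: 'n')
Last column: eraceffootoc$n
Original string S is at sorted index 12

Answer: eraceffootoc$n
12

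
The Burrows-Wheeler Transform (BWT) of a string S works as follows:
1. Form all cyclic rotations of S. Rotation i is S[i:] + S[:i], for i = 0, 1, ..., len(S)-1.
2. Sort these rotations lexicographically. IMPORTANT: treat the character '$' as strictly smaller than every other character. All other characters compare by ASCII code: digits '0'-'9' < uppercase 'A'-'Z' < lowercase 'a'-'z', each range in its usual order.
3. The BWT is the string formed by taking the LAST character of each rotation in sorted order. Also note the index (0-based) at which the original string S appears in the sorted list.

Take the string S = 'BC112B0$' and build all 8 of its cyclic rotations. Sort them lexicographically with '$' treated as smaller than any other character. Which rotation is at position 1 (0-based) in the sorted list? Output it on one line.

All 8 rotations (rotation i = S[i:]+S[:i]):
  rot[0] = BC112B0$
  rot[1] = C112B0$B
  rot[2] = 112B0$BC
  rot[3] = 12B0$BC1
  rot[4] = 2B0$BC11
  rot[5] = B0$BC112
  rot[6] = 0$BC112B
  rot[7] = $BC112B0
Sorted (with $ < everything):
  sorted[0] = $BC112B0
  sorted[1] = 0$BC112B
  sorted[2] = 112B0$BC
  sorted[3] = 12B0$BC1
  sorted[4] = 2B0$BC11
  sorted[5] = B0$BC112
  sorted[6] = BC112B0$
  sorted[7] = C112B0$B
sorted[1] = 0$BC112B

Answer: 0$BC112B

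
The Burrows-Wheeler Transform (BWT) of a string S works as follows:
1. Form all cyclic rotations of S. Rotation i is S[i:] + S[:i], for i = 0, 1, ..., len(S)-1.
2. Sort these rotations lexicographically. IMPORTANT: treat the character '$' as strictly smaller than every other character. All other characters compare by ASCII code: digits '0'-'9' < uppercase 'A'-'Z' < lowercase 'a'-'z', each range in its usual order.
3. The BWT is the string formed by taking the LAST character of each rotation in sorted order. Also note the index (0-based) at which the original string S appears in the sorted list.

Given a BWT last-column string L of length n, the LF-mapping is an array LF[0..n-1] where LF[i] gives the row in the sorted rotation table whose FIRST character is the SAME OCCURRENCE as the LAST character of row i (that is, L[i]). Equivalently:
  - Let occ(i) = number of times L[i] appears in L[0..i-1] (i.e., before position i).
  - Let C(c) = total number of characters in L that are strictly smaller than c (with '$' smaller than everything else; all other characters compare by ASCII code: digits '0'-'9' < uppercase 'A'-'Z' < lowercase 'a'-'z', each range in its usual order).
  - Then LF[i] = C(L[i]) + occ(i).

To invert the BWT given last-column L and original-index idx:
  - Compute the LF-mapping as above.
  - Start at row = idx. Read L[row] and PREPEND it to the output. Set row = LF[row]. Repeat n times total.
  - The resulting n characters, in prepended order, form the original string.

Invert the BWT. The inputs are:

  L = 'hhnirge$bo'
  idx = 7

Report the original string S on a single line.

LF mapping: 4 5 7 6 9 3 2 0 1 8
Walk LF starting at row 7, prepending L[row]:
  step 1: row=7, L[7]='$', prepend. Next row=LF[7]=0
  step 2: row=0, L[0]='h', prepend. Next row=LF[0]=4
  step 3: row=4, L[4]='r', prepend. Next row=LF[4]=9
  step 4: row=9, L[9]='o', prepend. Next row=LF[9]=8
  step 5: row=8, L[8]='b', prepend. Next row=LF[8]=1
  step 6: row=1, L[1]='h', prepend. Next row=LF[1]=5
  step 7: row=5, L[5]='g', prepend. Next row=LF[5]=3
  step 8: row=3, L[3]='i', prepend. Next row=LF[3]=6
  step 9: row=6, L[6]='e', prepend. Next row=LF[6]=2
  step 10: row=2, L[2]='n', prepend. Next row=LF[2]=7
Reversed output: neighborh$

Answer: neighborh$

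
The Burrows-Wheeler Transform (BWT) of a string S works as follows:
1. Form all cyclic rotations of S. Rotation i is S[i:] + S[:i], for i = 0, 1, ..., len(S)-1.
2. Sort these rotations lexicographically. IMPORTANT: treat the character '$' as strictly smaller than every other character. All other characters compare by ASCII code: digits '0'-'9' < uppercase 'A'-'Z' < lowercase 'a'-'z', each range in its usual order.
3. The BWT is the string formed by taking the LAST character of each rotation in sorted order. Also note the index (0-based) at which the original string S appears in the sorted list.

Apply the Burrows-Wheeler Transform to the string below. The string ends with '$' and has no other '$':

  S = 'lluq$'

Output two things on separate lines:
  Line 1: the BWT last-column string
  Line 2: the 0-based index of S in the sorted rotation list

Answer: q$lul
1

Derivation:
All 5 rotations (rotation i = S[i:]+S[:i]):
  rot[0] = lluq$
  rot[1] = luq$l
  rot[2] = uq$ll
  rot[3] = q$llu
  rot[4] = $lluq
Sorted (with $ < everything):
  sorted[0] = $lluq  (last char: 'q')
  sorted[1] = lluq$  (last char: '$')
  sorted[2] = luq$l  (last char: 'l')
  sorted[3] = q$llu  (last char: 'u')
  sorted[4] = uq$ll  (last char: 'l')
Last column: q$lul
Original string S is at sorted index 1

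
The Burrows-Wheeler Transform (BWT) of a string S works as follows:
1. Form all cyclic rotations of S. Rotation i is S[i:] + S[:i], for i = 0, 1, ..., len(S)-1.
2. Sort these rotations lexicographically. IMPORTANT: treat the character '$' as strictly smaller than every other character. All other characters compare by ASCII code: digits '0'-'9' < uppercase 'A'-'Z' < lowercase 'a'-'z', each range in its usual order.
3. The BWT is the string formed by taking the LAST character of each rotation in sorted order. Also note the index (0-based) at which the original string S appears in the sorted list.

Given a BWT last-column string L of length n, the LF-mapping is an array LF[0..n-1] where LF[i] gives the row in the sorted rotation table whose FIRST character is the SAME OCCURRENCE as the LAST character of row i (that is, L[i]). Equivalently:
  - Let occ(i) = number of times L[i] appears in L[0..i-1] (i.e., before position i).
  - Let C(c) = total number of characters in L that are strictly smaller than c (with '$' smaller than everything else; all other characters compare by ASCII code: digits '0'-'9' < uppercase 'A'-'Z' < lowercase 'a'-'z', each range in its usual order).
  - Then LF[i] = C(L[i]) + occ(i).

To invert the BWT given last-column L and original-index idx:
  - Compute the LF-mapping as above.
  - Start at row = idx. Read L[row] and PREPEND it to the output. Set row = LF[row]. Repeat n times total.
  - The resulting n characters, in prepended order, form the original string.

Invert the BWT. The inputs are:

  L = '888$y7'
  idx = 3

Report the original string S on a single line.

LF mapping: 2 3 4 0 5 1
Walk LF starting at row 3, prepending L[row]:
  step 1: row=3, L[3]='$', prepend. Next row=LF[3]=0
  step 2: row=0, L[0]='8', prepend. Next row=LF[0]=2
  step 3: row=2, L[2]='8', prepend. Next row=LF[2]=4
  step 4: row=4, L[4]='y', prepend. Next row=LF[4]=5
  step 5: row=5, L[5]='7', prepend. Next row=LF[5]=1
  step 6: row=1, L[1]='8', prepend. Next row=LF[1]=3
Reversed output: 87y88$

Answer: 87y88$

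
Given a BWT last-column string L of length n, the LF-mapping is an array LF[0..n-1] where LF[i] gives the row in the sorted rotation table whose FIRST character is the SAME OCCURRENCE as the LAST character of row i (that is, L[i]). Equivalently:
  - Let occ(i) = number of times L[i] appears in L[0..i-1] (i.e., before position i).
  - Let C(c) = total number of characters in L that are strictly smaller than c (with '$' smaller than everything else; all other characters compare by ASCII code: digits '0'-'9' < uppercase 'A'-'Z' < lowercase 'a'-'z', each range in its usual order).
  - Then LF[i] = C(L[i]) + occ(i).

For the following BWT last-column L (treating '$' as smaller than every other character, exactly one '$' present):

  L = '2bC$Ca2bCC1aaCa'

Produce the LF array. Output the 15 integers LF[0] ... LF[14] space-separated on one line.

Answer: 2 13 4 0 5 9 3 14 6 7 1 10 11 8 12

Derivation:
Char counts: '$':1, '1':1, '2':2, 'C':5, 'a':4, 'b':2
C (first-col start): C('$')=0, C('1')=1, C('2')=2, C('C')=4, C('a')=9, C('b')=13
L[0]='2': occ=0, LF[0]=C('2')+0=2+0=2
L[1]='b': occ=0, LF[1]=C('b')+0=13+0=13
L[2]='C': occ=0, LF[2]=C('C')+0=4+0=4
L[3]='$': occ=0, LF[3]=C('$')+0=0+0=0
L[4]='C': occ=1, LF[4]=C('C')+1=4+1=5
L[5]='a': occ=0, LF[5]=C('a')+0=9+0=9
L[6]='2': occ=1, LF[6]=C('2')+1=2+1=3
L[7]='b': occ=1, LF[7]=C('b')+1=13+1=14
L[8]='C': occ=2, LF[8]=C('C')+2=4+2=6
L[9]='C': occ=3, LF[9]=C('C')+3=4+3=7
L[10]='1': occ=0, LF[10]=C('1')+0=1+0=1
L[11]='a': occ=1, LF[11]=C('a')+1=9+1=10
L[12]='a': occ=2, LF[12]=C('a')+2=9+2=11
L[13]='C': occ=4, LF[13]=C('C')+4=4+4=8
L[14]='a': occ=3, LF[14]=C('a')+3=9+3=12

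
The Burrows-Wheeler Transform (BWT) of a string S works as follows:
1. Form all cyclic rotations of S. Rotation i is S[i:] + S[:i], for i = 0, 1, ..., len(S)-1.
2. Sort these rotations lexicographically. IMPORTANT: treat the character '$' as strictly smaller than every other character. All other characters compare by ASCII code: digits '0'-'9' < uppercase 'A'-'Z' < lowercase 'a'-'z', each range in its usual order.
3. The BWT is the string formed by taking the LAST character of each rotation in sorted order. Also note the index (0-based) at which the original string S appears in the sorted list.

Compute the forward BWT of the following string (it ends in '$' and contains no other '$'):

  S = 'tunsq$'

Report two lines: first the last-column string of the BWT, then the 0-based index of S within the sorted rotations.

All 6 rotations (rotation i = S[i:]+S[:i]):
  rot[0] = tunsq$
  rot[1] = unsq$t
  rot[2] = nsq$tu
  rot[3] = sq$tun
  rot[4] = q$tuns
  rot[5] = $tunsq
Sorted (with $ < everything):
  sorted[0] = $tunsq  (last char: 'q')
  sorted[1] = nsq$tu  (last char: 'u')
  sorted[2] = q$tuns  (last char: 's')
  sorted[3] = sq$tun  (last char: 'n')
  sorted[4] = tunsq$  (last char: '$')
  sorted[5] = unsq$t  (last char: 't')
Last column: qusn$t
Original string S is at sorted index 4

Answer: qusn$t
4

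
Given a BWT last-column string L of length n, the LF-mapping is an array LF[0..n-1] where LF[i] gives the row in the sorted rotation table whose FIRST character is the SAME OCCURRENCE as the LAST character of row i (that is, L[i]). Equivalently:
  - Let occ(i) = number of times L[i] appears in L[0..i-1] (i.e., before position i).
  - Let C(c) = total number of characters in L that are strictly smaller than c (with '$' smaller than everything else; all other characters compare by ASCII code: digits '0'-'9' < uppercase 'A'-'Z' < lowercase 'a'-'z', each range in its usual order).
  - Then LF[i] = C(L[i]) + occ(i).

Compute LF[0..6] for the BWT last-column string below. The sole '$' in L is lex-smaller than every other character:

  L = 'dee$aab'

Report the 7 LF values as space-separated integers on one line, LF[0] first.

Char counts: '$':1, 'a':2, 'b':1, 'd':1, 'e':2
C (first-col start): C('$')=0, C('a')=1, C('b')=3, C('d')=4, C('e')=5
L[0]='d': occ=0, LF[0]=C('d')+0=4+0=4
L[1]='e': occ=0, LF[1]=C('e')+0=5+0=5
L[2]='e': occ=1, LF[2]=C('e')+1=5+1=6
L[3]='$': occ=0, LF[3]=C('$')+0=0+0=0
L[4]='a': occ=0, LF[4]=C('a')+0=1+0=1
L[5]='a': occ=1, LF[5]=C('a')+1=1+1=2
L[6]='b': occ=0, LF[6]=C('b')+0=3+0=3

Answer: 4 5 6 0 1 2 3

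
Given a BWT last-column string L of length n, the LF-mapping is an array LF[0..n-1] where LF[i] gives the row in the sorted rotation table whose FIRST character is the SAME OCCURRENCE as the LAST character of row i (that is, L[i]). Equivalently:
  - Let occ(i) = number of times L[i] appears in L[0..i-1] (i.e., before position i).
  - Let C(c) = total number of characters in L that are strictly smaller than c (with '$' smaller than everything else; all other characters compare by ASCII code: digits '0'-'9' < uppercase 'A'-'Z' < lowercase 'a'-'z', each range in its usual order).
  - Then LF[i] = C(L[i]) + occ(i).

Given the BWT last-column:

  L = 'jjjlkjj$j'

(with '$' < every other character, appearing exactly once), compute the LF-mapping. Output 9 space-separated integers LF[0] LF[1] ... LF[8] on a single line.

Answer: 1 2 3 8 7 4 5 0 6

Derivation:
Char counts: '$':1, 'j':6, 'k':1, 'l':1
C (first-col start): C('$')=0, C('j')=1, C('k')=7, C('l')=8
L[0]='j': occ=0, LF[0]=C('j')+0=1+0=1
L[1]='j': occ=1, LF[1]=C('j')+1=1+1=2
L[2]='j': occ=2, LF[2]=C('j')+2=1+2=3
L[3]='l': occ=0, LF[3]=C('l')+0=8+0=8
L[4]='k': occ=0, LF[4]=C('k')+0=7+0=7
L[5]='j': occ=3, LF[5]=C('j')+3=1+3=4
L[6]='j': occ=4, LF[6]=C('j')+4=1+4=5
L[7]='$': occ=0, LF[7]=C('$')+0=0+0=0
L[8]='j': occ=5, LF[8]=C('j')+5=1+5=6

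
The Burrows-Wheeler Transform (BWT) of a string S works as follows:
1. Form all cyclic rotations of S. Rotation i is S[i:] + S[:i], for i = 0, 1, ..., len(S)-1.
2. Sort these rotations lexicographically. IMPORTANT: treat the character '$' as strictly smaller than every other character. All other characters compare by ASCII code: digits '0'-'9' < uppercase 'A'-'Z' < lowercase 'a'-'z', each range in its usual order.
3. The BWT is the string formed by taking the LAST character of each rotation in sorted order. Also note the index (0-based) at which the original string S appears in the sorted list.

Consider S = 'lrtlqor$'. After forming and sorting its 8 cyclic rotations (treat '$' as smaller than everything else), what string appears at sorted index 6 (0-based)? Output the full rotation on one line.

All 8 rotations (rotation i = S[i:]+S[:i]):
  rot[0] = lrtlqor$
  rot[1] = rtlqor$l
  rot[2] = tlqor$lr
  rot[3] = lqor$lrt
  rot[4] = qor$lrtl
  rot[5] = or$lrtlq
  rot[6] = r$lrtlqo
  rot[7] = $lrtlqor
Sorted (with $ < everything):
  sorted[0] = $lrtlqor
  sorted[1] = lqor$lrt
  sorted[2] = lrtlqor$
  sorted[3] = or$lrtlq
  sorted[4] = qor$lrtl
  sorted[5] = r$lrtlqo
  sorted[6] = rtlqor$l
  sorted[7] = tlqor$lr
sorted[6] = rtlqor$l

Answer: rtlqor$l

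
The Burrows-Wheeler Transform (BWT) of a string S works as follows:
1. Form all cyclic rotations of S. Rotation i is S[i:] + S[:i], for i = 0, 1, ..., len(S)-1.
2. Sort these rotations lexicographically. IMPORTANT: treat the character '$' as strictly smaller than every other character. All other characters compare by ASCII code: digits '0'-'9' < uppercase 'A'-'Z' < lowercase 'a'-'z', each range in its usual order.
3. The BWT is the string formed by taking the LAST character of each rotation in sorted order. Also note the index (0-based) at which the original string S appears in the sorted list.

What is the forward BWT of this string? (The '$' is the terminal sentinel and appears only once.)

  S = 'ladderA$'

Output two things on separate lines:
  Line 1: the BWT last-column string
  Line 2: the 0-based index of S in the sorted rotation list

Answer: Arladd$e
6

Derivation:
All 8 rotations (rotation i = S[i:]+S[:i]):
  rot[0] = ladderA$
  rot[1] = adderA$l
  rot[2] = dderA$la
  rot[3] = derA$lad
  rot[4] = erA$ladd
  rot[5] = rA$ladde
  rot[6] = A$ladder
  rot[7] = $ladderA
Sorted (with $ < everything):
  sorted[0] = $ladderA  (last char: 'A')
  sorted[1] = A$ladder  (last char: 'r')
  sorted[2] = adderA$l  (last char: 'l')
  sorted[3] = dderA$la  (last char: 'a')
  sorted[4] = derA$lad  (last char: 'd')
  sorted[5] = erA$ladd  (last char: 'd')
  sorted[6] = ladderA$  (last char: '$')
  sorted[7] = rA$ladde  (last char: 'e')
Last column: Arladd$e
Original string S is at sorted index 6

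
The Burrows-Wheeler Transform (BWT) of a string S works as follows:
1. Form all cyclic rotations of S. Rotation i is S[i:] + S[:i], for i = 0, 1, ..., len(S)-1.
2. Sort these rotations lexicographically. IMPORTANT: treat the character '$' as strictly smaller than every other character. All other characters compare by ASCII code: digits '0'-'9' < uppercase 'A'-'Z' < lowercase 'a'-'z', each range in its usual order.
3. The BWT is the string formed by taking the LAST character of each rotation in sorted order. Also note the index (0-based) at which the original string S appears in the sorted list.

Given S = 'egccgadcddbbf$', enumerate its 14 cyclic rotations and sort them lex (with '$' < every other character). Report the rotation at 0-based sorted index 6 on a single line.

Answer: cgadcddbbf$egc

Derivation:
All 14 rotations (rotation i = S[i:]+S[:i]):
  rot[0] = egccgadcddbbf$
  rot[1] = gccgadcddbbf$e
  rot[2] = ccgadcddbbf$eg
  rot[3] = cgadcddbbf$egc
  rot[4] = gadcddbbf$egcc
  rot[5] = adcddbbf$egccg
  rot[6] = dcddbbf$egccga
  rot[7] = cddbbf$egccgad
  rot[8] = ddbbf$egccgadc
  rot[9] = dbbf$egccgadcd
  rot[10] = bbf$egccgadcdd
  rot[11] = bf$egccgadcddb
  rot[12] = f$egccgadcddbb
  rot[13] = $egccgadcddbbf
Sorted (with $ < everything):
  sorted[0] = $egccgadcddbbf
  sorted[1] = adcddbbf$egccg
  sorted[2] = bbf$egccgadcdd
  sorted[3] = bf$egccgadcddb
  sorted[4] = ccgadcddbbf$eg
  sorted[5] = cddbbf$egccgad
  sorted[6] = cgadcddbbf$egc
  sorted[7] = dbbf$egccgadcd
  sorted[8] = dcddbbf$egccga
  sorted[9] = ddbbf$egccgadc
  sorted[10] = egccgadcddbbf$
  sorted[11] = f$egccgadcddbb
  sorted[12] = gadcddbbf$egcc
  sorted[13] = gccgadcddbbf$e
sorted[6] = cgadcddbbf$egc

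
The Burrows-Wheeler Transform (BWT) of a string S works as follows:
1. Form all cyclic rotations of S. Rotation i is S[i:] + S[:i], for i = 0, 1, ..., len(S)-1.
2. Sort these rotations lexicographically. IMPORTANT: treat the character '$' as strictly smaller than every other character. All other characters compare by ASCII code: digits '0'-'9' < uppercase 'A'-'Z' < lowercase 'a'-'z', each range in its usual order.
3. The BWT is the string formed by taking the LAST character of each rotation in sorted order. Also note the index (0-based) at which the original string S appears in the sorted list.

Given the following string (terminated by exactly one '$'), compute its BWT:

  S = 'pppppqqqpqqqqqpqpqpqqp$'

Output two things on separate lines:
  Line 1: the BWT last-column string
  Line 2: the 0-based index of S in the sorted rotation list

All 23 rotations (rotation i = S[i:]+S[:i]):
  rot[0] = pppppqqqpqqqqqpqpqpqqp$
  rot[1] = ppppqqqpqqqqqpqpqpqqp$p
  rot[2] = pppqqqpqqqqqpqpqpqqp$pp
  rot[3] = ppqqqpqqqqqpqpqpqqp$ppp
  rot[4] = pqqqpqqqqqpqpqpqqp$pppp
  rot[5] = qqqpqqqqqpqpqpqqp$ppppp
  rot[6] = qqpqqqqqpqpqpqqp$pppppq
  rot[7] = qpqqqqqpqpqpqqp$pppppqq
  rot[8] = pqqqqqpqpqpqqp$pppppqqq
  rot[9] = qqqqqpqpqpqqp$pppppqqqp
  rot[10] = qqqqpqpqpqqp$pppppqqqpq
  rot[11] = qqqpqpqpqqp$pppppqqqpqq
  rot[12] = qqpqpqpqqp$pppppqqqpqqq
  rot[13] = qpqpqpqqp$pppppqqqpqqqq
  rot[14] = pqpqpqqp$pppppqqqpqqqqq
  rot[15] = qpqpqqp$pppppqqqpqqqqqp
  rot[16] = pqpqqp$pppppqqqpqqqqqpq
  rot[17] = qpqqp$pppppqqqpqqqqqpqp
  rot[18] = pqqp$pppppqqqpqqqqqpqpq
  rot[19] = qqp$pppppqqqpqqqqqpqpqp
  rot[20] = qp$pppppqqqpqqqqqpqpqpq
  rot[21] = p$pppppqqqpqqqqqpqpqpqq
  rot[22] = $pppppqqqpqqqqqpqpqpqqp
Sorted (with $ < everything):
  sorted[0] = $pppppqqqpqqqqqpqpqpqqp  (last char: 'p')
  sorted[1] = p$pppppqqqpqqqqqpqpqpqq  (last char: 'q')
  sorted[2] = pppppqqqpqqqqqpqpqpqqp$  (last char: '$')
  sorted[3] = ppppqqqpqqqqqpqpqpqqp$p  (last char: 'p')
  sorted[4] = pppqqqpqqqqqpqpqpqqp$pp  (last char: 'p')
  sorted[5] = ppqqqpqqqqqpqpqpqqp$ppp  (last char: 'p')
  sorted[6] = pqpqpqqp$pppppqqqpqqqqq  (last char: 'q')
  sorted[7] = pqpqqp$pppppqqqpqqqqqpq  (last char: 'q')
  sorted[8] = pqqp$pppppqqqpqqqqqpqpq  (last char: 'q')
  sorted[9] = pqqqpqqqqqpqpqpqqp$pppp  (last char: 'p')
  sorted[10] = pqqqqqpqpqpqqp$pppppqqq  (last char: 'q')
  sorted[11] = qp$pppppqqqpqqqqqpqpqpq  (last char: 'q')
  sorted[12] = qpqpqpqqp$pppppqqqpqqqq  (last char: 'q')
  sorted[13] = qpqpqqp$pppppqqqpqqqqqp  (last char: 'p')
  sorted[14] = qpqqp$pppppqqqpqqqqqpqp  (last char: 'p')
  sorted[15] = qpqqqqqpqpqpqqp$pppppqq  (last char: 'q')
  sorted[16] = qqp$pppppqqqpqqqqqpqpqp  (last char: 'p')
  sorted[17] = qqpqpqpqqp$pppppqqqpqqq  (last char: 'q')
  sorted[18] = qqpqqqqqpqpqpqqp$pppppq  (last char: 'q')
  sorted[19] = qqqpqpqpqqp$pppppqqqpqq  (last char: 'q')
  sorted[20] = qqqpqqqqqpqpqpqqp$ppppp  (last char: 'p')
  sorted[21] = qqqqpqpqpqqp$pppppqqqpq  (last char: 'q')
  sorted[22] = qqqqqpqpqpqqp$pppppqqqp  (last char: 'p')
Last column: pq$pppqqqpqqqppqpqqqpqp
Original string S is at sorted index 2

Answer: pq$pppqqqpqqqppqpqqqpqp
2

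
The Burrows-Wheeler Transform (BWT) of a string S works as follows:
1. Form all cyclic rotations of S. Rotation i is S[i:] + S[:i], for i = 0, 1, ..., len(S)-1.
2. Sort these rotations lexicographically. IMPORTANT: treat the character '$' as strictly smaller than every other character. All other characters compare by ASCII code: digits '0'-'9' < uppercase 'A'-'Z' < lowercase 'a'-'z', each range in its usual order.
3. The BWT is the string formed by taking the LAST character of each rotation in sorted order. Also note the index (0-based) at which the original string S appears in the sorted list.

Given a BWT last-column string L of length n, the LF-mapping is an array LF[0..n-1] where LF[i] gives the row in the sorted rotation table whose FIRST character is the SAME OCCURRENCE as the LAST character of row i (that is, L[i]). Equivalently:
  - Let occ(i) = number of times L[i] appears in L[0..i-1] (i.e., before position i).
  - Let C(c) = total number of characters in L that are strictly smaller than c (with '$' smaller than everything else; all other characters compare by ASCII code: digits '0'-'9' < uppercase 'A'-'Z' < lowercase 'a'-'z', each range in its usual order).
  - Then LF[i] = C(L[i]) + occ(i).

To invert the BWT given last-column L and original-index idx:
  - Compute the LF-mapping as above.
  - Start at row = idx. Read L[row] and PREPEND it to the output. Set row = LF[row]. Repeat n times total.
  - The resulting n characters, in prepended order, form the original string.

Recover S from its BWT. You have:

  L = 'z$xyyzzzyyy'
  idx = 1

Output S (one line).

Answer: xyyyzyzyzz$

Derivation:
LF mapping: 7 0 1 2 3 8 9 10 4 5 6
Walk LF starting at row 1, prepending L[row]:
  step 1: row=1, L[1]='$', prepend. Next row=LF[1]=0
  step 2: row=0, L[0]='z', prepend. Next row=LF[0]=7
  step 3: row=7, L[7]='z', prepend. Next row=LF[7]=10
  step 4: row=10, L[10]='y', prepend. Next row=LF[10]=6
  step 5: row=6, L[6]='z', prepend. Next row=LF[6]=9
  step 6: row=9, L[9]='y', prepend. Next row=LF[9]=5
  step 7: row=5, L[5]='z', prepend. Next row=LF[5]=8
  step 8: row=8, L[8]='y', prepend. Next row=LF[8]=4
  step 9: row=4, L[4]='y', prepend. Next row=LF[4]=3
  step 10: row=3, L[3]='y', prepend. Next row=LF[3]=2
  step 11: row=2, L[2]='x', prepend. Next row=LF[2]=1
Reversed output: xyyyzyzyzz$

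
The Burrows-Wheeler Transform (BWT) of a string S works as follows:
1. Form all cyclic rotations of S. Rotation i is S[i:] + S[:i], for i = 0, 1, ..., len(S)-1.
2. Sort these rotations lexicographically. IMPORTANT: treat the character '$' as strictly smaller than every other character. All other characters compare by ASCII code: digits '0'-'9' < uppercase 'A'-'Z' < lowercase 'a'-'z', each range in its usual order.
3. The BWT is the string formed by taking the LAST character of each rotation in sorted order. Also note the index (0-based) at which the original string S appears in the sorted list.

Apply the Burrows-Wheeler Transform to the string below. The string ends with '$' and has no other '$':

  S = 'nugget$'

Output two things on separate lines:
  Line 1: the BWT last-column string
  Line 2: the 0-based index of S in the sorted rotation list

Answer: tggu$en
4

Derivation:
All 7 rotations (rotation i = S[i:]+S[:i]):
  rot[0] = nugget$
  rot[1] = ugget$n
  rot[2] = gget$nu
  rot[3] = get$nug
  rot[4] = et$nugg
  rot[5] = t$nugge
  rot[6] = $nugget
Sorted (with $ < everything):
  sorted[0] = $nugget  (last char: 't')
  sorted[1] = et$nugg  (last char: 'g')
  sorted[2] = get$nug  (last char: 'g')
  sorted[3] = gget$nu  (last char: 'u')
  sorted[4] = nugget$  (last char: '$')
  sorted[5] = t$nugge  (last char: 'e')
  sorted[6] = ugget$n  (last char: 'n')
Last column: tggu$en
Original string S is at sorted index 4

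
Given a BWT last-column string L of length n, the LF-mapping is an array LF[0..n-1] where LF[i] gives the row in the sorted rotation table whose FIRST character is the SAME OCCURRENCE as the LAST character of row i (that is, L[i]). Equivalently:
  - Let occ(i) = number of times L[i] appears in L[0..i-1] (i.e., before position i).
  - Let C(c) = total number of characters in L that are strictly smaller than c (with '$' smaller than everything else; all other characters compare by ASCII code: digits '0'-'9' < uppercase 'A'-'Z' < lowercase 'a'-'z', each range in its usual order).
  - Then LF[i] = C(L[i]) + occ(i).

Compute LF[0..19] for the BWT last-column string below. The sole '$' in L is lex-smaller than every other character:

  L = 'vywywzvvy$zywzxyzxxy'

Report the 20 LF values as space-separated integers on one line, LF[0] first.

Char counts: '$':1, 'v':3, 'w':3, 'x':3, 'y':6, 'z':4
C (first-col start): C('$')=0, C('v')=1, C('w')=4, C('x')=7, C('y')=10, C('z')=16
L[0]='v': occ=0, LF[0]=C('v')+0=1+0=1
L[1]='y': occ=0, LF[1]=C('y')+0=10+0=10
L[2]='w': occ=0, LF[2]=C('w')+0=4+0=4
L[3]='y': occ=1, LF[3]=C('y')+1=10+1=11
L[4]='w': occ=1, LF[4]=C('w')+1=4+1=5
L[5]='z': occ=0, LF[5]=C('z')+0=16+0=16
L[6]='v': occ=1, LF[6]=C('v')+1=1+1=2
L[7]='v': occ=2, LF[7]=C('v')+2=1+2=3
L[8]='y': occ=2, LF[8]=C('y')+2=10+2=12
L[9]='$': occ=0, LF[9]=C('$')+0=0+0=0
L[10]='z': occ=1, LF[10]=C('z')+1=16+1=17
L[11]='y': occ=3, LF[11]=C('y')+3=10+3=13
L[12]='w': occ=2, LF[12]=C('w')+2=4+2=6
L[13]='z': occ=2, LF[13]=C('z')+2=16+2=18
L[14]='x': occ=0, LF[14]=C('x')+0=7+0=7
L[15]='y': occ=4, LF[15]=C('y')+4=10+4=14
L[16]='z': occ=3, LF[16]=C('z')+3=16+3=19
L[17]='x': occ=1, LF[17]=C('x')+1=7+1=8
L[18]='x': occ=2, LF[18]=C('x')+2=7+2=9
L[19]='y': occ=5, LF[19]=C('y')+5=10+5=15

Answer: 1 10 4 11 5 16 2 3 12 0 17 13 6 18 7 14 19 8 9 15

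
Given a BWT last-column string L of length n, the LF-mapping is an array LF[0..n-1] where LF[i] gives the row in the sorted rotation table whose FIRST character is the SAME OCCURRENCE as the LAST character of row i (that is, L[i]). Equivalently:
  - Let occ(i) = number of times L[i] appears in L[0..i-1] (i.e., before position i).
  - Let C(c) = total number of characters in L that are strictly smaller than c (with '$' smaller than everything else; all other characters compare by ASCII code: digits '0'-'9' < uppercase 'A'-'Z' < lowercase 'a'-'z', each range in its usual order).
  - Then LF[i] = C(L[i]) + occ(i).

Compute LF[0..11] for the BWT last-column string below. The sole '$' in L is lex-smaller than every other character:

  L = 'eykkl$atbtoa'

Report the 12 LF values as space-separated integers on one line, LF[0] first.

Char counts: '$':1, 'a':2, 'b':1, 'e':1, 'k':2, 'l':1, 'o':1, 't':2, 'y':1
C (first-col start): C('$')=0, C('a')=1, C('b')=3, C('e')=4, C('k')=5, C('l')=7, C('o')=8, C('t')=9, C('y')=11
L[0]='e': occ=0, LF[0]=C('e')+0=4+0=4
L[1]='y': occ=0, LF[1]=C('y')+0=11+0=11
L[2]='k': occ=0, LF[2]=C('k')+0=5+0=5
L[3]='k': occ=1, LF[3]=C('k')+1=5+1=6
L[4]='l': occ=0, LF[4]=C('l')+0=7+0=7
L[5]='$': occ=0, LF[5]=C('$')+0=0+0=0
L[6]='a': occ=0, LF[6]=C('a')+0=1+0=1
L[7]='t': occ=0, LF[7]=C('t')+0=9+0=9
L[8]='b': occ=0, LF[8]=C('b')+0=3+0=3
L[9]='t': occ=1, LF[9]=C('t')+1=9+1=10
L[10]='o': occ=0, LF[10]=C('o')+0=8+0=8
L[11]='a': occ=1, LF[11]=C('a')+1=1+1=2

Answer: 4 11 5 6 7 0 1 9 3 10 8 2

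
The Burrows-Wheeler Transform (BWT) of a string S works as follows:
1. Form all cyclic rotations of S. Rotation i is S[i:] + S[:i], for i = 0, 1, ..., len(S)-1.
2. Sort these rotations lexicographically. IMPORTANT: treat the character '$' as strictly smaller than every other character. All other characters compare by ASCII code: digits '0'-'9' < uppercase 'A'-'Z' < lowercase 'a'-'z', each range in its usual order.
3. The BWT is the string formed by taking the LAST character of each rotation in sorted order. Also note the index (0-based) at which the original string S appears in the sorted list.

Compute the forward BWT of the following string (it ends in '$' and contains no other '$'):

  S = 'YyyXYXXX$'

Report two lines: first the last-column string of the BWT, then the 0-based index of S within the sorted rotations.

All 9 rotations (rotation i = S[i:]+S[:i]):
  rot[0] = YyyXYXXX$
  rot[1] = yyXYXXX$Y
  rot[2] = yXYXXX$Yy
  rot[3] = XYXXX$Yyy
  rot[4] = YXXX$YyyX
  rot[5] = XXX$YyyXY
  rot[6] = XX$YyyXYX
  rot[7] = X$YyyXYXX
  rot[8] = $YyyXYXXX
Sorted (with $ < everything):
  sorted[0] = $YyyXYXXX  (last char: 'X')
  sorted[1] = X$YyyXYXX  (last char: 'X')
  sorted[2] = XX$YyyXYX  (last char: 'X')
  sorted[3] = XXX$YyyXY  (last char: 'Y')
  sorted[4] = XYXXX$Yyy  (last char: 'y')
  sorted[5] = YXXX$YyyX  (last char: 'X')
  sorted[6] = YyyXYXXX$  (last char: '$')
  sorted[7] = yXYXXX$Yy  (last char: 'y')
  sorted[8] = yyXYXXX$Y  (last char: 'Y')
Last column: XXXYyX$yY
Original string S is at sorted index 6

Answer: XXXYyX$yY
6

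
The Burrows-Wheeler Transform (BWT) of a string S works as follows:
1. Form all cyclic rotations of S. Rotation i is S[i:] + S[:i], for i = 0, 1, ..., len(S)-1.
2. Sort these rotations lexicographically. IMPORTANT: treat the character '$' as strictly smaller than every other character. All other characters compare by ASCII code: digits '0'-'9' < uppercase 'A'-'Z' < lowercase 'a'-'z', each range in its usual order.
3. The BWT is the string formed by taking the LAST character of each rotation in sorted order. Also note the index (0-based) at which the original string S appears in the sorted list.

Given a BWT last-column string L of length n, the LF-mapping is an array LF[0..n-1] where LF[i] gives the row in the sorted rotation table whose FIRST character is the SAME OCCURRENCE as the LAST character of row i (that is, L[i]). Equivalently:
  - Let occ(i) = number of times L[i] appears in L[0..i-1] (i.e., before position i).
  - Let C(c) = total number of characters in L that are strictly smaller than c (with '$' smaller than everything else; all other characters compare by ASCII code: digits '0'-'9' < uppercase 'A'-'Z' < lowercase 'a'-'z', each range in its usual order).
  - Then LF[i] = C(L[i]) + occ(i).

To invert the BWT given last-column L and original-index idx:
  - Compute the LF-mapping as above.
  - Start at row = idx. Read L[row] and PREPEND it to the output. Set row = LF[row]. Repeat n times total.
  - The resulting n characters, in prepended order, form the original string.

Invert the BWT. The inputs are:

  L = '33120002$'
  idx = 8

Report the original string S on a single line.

LF mapping: 7 8 4 5 1 2 3 6 0
Walk LF starting at row 8, prepending L[row]:
  step 1: row=8, L[8]='$', prepend. Next row=LF[8]=0
  step 2: row=0, L[0]='3', prepend. Next row=LF[0]=7
  step 3: row=7, L[7]='2', prepend. Next row=LF[7]=6
  step 4: row=6, L[6]='0', prepend. Next row=LF[6]=3
  step 5: row=3, L[3]='2', prepend. Next row=LF[3]=5
  step 6: row=5, L[5]='0', prepend. Next row=LF[5]=2
  step 7: row=2, L[2]='1', prepend. Next row=LF[2]=4
  step 8: row=4, L[4]='0', prepend. Next row=LF[4]=1
  step 9: row=1, L[1]='3', prepend. Next row=LF[1]=8
Reversed output: 30102023$

Answer: 30102023$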